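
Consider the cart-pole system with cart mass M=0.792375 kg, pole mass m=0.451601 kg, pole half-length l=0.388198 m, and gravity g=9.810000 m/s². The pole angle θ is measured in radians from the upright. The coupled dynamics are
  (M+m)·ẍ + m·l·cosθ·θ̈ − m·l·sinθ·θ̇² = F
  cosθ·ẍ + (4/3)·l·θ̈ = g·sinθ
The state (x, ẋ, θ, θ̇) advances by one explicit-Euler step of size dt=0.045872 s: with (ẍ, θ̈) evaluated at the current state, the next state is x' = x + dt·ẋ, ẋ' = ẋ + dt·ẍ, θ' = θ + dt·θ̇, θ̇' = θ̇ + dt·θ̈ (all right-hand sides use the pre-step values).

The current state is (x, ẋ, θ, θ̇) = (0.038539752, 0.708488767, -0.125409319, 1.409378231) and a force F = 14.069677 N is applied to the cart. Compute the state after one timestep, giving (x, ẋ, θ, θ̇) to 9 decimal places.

(0.071039549, 1.435854889, -0.060758321, -0.093606159)

sinθ=-0.125080848, cosθ=0.992146552
temp = (F + m·l·θ̇²·sinθ)/(M+m) = (14.069677 + -0.043556615)/1.243976 = 11.275233915
θ̈ = (g·sinθ − cosθ·temp)/(l·(4/3 − m·cos²θ/(M+m))) = -32.764745169
ẍ = temp − m·l·θ̈·cosθ/(M+m) = 15.856429242
Euler: x'=0.038539752+0.045872·0.708488767=0.071039549, ẋ'=0.708488767+0.045872·15.856429242=1.435854889
       θ'=-0.125409319+0.045872·1.409378231=-0.060758321, θ̇'=1.409378231+0.045872·-32.764745169=-0.093606159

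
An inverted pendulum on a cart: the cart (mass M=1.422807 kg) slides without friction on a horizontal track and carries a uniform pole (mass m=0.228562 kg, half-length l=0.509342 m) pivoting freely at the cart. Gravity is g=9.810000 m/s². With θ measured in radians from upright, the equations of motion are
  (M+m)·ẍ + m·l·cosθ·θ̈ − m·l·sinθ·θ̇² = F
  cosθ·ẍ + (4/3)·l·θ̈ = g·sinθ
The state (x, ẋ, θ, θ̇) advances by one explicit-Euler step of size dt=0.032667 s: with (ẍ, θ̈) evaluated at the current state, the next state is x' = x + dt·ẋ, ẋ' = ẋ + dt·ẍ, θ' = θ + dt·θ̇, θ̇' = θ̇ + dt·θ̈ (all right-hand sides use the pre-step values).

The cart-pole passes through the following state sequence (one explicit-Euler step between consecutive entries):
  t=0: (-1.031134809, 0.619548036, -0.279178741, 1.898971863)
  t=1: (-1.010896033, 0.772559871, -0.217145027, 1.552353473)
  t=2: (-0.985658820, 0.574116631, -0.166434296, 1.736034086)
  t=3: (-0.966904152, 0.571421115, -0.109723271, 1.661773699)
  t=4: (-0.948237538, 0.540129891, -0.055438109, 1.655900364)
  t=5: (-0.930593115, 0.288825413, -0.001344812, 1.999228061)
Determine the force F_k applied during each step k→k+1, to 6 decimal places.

F_0 = 6.663251 N
F_1 = -9.331967 N
F_2 = -0.339124 N
F_3 = -1.567423 N
F_4 = -11.464509 N

step 0→1:
  ẍ = (ẋ'−ẋ)/dt = (0.772559871−0.619548036)/0.032667 = 4.683988
  θ̈ = (θ̇'−θ̇)/dt = (1.552353473−1.898971863)/0.032667 = -10.610659
  sinθ=-0.275566, cosθ=0.961282
  F = (M+m)·ẍ + m·l·cosθ·θ̈ − m·l·sinθ·θ̇² = 7.734993 + -1.187426 − -0.115685 = 6.663251
step 1→2:
  ẍ = (ẋ'−ẋ)/dt = (0.574116631−0.772559871)/0.032667 = -6.074731
  θ̈ = (θ̇'−θ̇)/dt = (1.736034086−1.552353473)/0.032667 = 5.622819
  sinθ=-0.215443, cosθ=0.976517
  F = (M+m)·ẍ + m·l·cosθ·θ̈ − m·l·sinθ·θ̇² = -10.031623 + 0.639215 − -0.060440 = -9.331967
step 2→3:
  ẍ = (ẋ'−ẋ)/dt = (0.571421115−0.574116631)/0.032667 = -0.082515
  θ̈ = (θ̇'−θ̇)/dt = (1.661773699−1.736034086)/0.032667 = -2.273254
  sinθ=-0.165667, cosθ=0.986182
  F = (M+m)·ẍ + m·l·cosθ·θ̈ − m·l·sinθ·θ̇² = -0.136263 + -0.260987 − -0.058125 = -0.339124
step 3→4:
  ẍ = (ẋ'−ẋ)/dt = (0.540129891−0.571421115)/0.032667 = -0.957885
  θ̈ = (θ̇'−θ̇)/dt = (1.655900364−1.661773699)/0.032667 = -0.179794
  sinθ=-0.109503, cosθ=0.993986
  F = (M+m)·ẍ + m·l·cosθ·θ̈ − m·l·sinθ·θ̇² = -1.581821 + -0.020805 − -0.035203 = -1.567423
step 4→5:
  ẍ = (ẋ'−ẋ)/dt = (0.288825413−0.540129891)/0.032667 = -7.692916
  θ̈ = (θ̇'−θ̇)/dt = (1.999228061−1.655900364)/0.032667 = 10.509924
  sinθ=-0.055410, cosθ=0.998464
  F = (M+m)·ẍ + m·l·cosθ·θ̈ − m·l·sinθ·θ̇² = -12.703843 + 1.221646 − -0.017688 = -11.464509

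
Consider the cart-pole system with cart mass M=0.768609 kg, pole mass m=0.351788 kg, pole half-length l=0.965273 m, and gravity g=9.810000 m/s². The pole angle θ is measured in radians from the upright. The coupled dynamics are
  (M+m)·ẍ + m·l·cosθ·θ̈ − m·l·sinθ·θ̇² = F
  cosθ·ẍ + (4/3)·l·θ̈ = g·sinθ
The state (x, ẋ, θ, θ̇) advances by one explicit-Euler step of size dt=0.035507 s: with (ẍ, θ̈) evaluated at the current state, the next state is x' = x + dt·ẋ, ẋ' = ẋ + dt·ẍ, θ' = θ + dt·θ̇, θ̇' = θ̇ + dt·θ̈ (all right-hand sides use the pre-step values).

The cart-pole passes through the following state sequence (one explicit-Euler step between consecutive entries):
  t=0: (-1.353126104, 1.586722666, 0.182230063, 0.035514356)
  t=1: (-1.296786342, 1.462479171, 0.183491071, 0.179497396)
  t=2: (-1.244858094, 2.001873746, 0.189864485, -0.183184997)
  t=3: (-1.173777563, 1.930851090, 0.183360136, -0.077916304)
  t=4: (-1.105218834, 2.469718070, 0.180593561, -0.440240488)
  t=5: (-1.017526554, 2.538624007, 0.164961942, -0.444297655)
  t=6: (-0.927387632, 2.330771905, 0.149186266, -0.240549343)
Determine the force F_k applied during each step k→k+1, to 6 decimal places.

F_0 = -2.566306 N
F_1 = 13.607910 N
F_2 = -1.254571 N
F_3 = 13.596168 N
F_4 = 2.124285 N
F_5 = -4.647530 N

step 0→1:
  ẍ = (ẋ'−ẋ)/dt = (1.462479171−1.586722666)/0.035507 = -3.499127
  θ̈ = (θ̇'−θ̇)/dt = (0.179497396−0.035514356)/0.035507 = 4.055061
  sinθ=0.181223, cosθ=0.983442
  F = (M+m)·ẍ + m·l·cosθ·θ̈ − m·l·sinθ·θ̇² = -3.920411 + 1.354183 − 0.000078 = -2.566306
step 1→2:
  ẍ = (ẋ'−ẋ)/dt = (2.001873746−1.462479171)/0.035507 = 15.191218
  θ̈ = (θ̇'−θ̇)/dt = (-0.183184997−0.179497396)/0.035507 = -10.214391
  sinθ=0.182463, cosθ=0.983213
  F = (M+m)·ẍ + m·l·cosθ·θ̈ − m·l·sinθ·θ̇² = 17.020195 + -3.410289 − 0.001996 = 13.607910
step 2→3:
  ẍ = (ẋ'−ẋ)/dt = (1.930851090−2.001873746)/0.035507 = -2.000244
  θ̈ = (θ̇'−θ̇)/dt = (-0.077916304−-0.183184997)/0.035507 = 2.964731
  sinθ=0.188726, cosθ=0.982030
  F = (M+m)·ẍ + m·l·cosθ·θ̈ − m·l·sinθ·θ̇² = -2.241067 + 0.988647 − 0.002151 = -1.254571
step 3→4:
  ẍ = (ẋ'−ẋ)/dt = (2.469718070−1.930851090)/0.035507 = 15.176359
  θ̈ = (θ̇'−θ̇)/dt = (-0.440240488−-0.077916304)/0.035507 = -10.204303
  sinθ=0.182334, cosθ=0.983237
  F = (M+m)·ẍ + m·l·cosθ·θ̈ − m·l·sinθ·θ̇² = 17.003547 + -3.407003 − 0.000376 = 13.596168
step 4→5:
  ẍ = (ẋ'−ẋ)/dt = (2.538624007−2.469718070)/0.035507 = 1.940630
  θ̈ = (θ̇'−θ̇)/dt = (-0.444297655−-0.440240488)/0.035507 = -0.114264
  sinθ=0.179614, cosθ=0.983737
  F = (M+m)·ẍ + m·l·cosθ·θ̈ − m·l·sinθ·θ̇² = 2.174276 + -0.038170 − 0.011821 = 2.124285
step 5→6:
  ẍ = (ẋ'−ẋ)/dt = (2.330771905−2.538624007)/0.035507 = -5.853834
  θ̈ = (θ̇'−θ̇)/dt = (-0.240549343−-0.444297655)/0.035507 = 5.738258
  sinθ=0.164215, cosθ=0.986425
  F = (M+m)·ẍ + m·l·cosθ·θ̈ − m·l·sinθ·θ̇² = -6.558619 + 1.922096 − 0.011008 = -4.647530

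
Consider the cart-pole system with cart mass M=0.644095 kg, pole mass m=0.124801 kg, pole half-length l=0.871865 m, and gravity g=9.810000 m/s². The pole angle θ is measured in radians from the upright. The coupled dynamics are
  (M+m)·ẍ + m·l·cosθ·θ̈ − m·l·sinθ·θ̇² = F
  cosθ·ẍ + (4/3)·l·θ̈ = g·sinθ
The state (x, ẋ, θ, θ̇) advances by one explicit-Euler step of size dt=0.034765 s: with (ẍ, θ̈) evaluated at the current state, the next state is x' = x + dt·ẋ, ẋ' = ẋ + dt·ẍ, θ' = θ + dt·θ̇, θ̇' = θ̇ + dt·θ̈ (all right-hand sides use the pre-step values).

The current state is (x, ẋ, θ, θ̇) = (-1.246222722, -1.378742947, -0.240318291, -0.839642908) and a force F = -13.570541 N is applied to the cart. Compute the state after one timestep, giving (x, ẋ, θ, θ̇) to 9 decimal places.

sinθ=-0.238011783, cosθ=0.971262267
temp = (F + m·l·θ̇²·sinθ)/(M+m) = (-13.570541 + -0.018258076)/0.768896 = -17.673130145
θ̈ = (g·sinθ − cosθ·temp)/(l·(4/3 − m·cos²θ/(M+m))) = 14.412539617
ẍ = temp − m·l·θ̈·cosθ/(M+m) = -19.654094854
Euler: x'=-1.246222722+0.034765·-1.378742947=-1.294154721, ẋ'=-1.378742947+0.034765·-19.654094854=-2.062017555
       θ'=-0.240318291+0.034765·-0.839642908=-0.269508477, θ̇'=-0.839642908+0.034765·14.412539617=-0.338590968

(-1.294154721, -2.062017555, -0.269508477, -0.338590968)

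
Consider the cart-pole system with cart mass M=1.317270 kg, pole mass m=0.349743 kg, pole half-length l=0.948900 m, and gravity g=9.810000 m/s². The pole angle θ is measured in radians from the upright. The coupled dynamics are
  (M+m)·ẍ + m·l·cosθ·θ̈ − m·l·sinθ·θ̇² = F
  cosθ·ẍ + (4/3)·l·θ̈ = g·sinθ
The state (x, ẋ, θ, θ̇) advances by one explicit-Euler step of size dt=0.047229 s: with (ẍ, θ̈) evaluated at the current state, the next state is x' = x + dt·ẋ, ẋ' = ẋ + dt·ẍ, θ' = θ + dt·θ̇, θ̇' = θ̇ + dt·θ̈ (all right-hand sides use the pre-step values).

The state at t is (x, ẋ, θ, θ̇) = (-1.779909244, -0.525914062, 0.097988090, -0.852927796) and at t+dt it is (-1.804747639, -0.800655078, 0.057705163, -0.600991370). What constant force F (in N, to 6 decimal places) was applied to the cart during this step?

F = -7.959157 N

ẍ = (ẋ'−ẋ)/dt = (-0.800655078−-0.525914062)/0.047229 = -5.817210
θ̈ = (θ̇'−θ̇)/dt = (-0.600991370−-0.852927796)/0.047229 = 5.334359
sinθ=0.097831, cosθ=0.995203
F = (M+m)·ẍ + m·l·cosθ·θ̈ − m·l·sinθ·θ̇² = -9.697365 + 1.761827 − 0.023620 = -7.959157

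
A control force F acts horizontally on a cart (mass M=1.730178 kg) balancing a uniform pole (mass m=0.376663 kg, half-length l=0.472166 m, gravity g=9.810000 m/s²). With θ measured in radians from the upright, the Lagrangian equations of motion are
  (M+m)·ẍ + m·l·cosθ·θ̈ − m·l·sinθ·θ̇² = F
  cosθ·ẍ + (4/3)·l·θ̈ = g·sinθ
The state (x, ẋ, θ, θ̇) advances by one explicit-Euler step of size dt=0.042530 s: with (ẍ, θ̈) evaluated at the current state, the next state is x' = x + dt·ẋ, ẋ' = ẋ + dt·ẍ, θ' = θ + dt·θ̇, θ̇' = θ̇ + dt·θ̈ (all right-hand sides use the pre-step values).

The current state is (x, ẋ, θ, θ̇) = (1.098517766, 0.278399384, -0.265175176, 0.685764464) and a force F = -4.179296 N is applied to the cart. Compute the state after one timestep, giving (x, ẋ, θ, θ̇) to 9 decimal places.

sinθ=-0.262078325, cosθ=0.965046606
temp = (F + m·l·θ̇²·sinθ)/(M+m) = (-4.179296 + -0.021919403)/2.106841 = -1.994082801
θ̈ = (g·sinθ − cosθ·temp)/(l·(4/3 − m·cos²θ/(M+m))) = -1.173643996
ẍ = temp − m·l·θ̈·cosθ/(M+m) = -1.898473404
Euler: x'=1.098517766+0.042530·0.278399384=1.110358092, ẋ'=0.278399384+0.042530·-1.898473404=0.197657310
       θ'=-0.265175176+0.042530·0.685764464=-0.236009613, θ̇'=0.685764464+0.042530·-1.173643996=0.635849385

(1.110358092, 0.197657310, -0.236009613, 0.635849385)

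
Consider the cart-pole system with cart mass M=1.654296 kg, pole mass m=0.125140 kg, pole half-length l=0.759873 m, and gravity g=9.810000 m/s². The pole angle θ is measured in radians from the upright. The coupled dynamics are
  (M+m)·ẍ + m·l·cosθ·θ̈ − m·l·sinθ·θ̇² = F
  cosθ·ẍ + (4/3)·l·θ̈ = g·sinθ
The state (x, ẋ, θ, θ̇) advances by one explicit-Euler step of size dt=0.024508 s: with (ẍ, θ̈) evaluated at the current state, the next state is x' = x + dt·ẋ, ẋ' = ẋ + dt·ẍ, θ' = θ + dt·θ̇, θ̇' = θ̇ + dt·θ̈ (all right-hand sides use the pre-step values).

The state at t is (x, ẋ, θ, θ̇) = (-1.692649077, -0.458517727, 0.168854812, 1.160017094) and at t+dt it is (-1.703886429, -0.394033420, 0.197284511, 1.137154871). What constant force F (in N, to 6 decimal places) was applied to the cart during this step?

ẍ = (ẋ'−ẋ)/dt = (-0.394033420−-0.458517727)/0.024508 = 2.631153
θ̈ = (θ̇'−θ̇)/dt = (1.137154871−1.160017094)/0.024508 = -0.932847
sinθ=0.168054, cosθ=0.985778
F = (M+m)·ẍ + m·l·cosθ·θ̈ − m·l·sinθ·θ̇² = 4.681969 + -0.087443 − 0.021504 = 4.573022

F = 4.573022 N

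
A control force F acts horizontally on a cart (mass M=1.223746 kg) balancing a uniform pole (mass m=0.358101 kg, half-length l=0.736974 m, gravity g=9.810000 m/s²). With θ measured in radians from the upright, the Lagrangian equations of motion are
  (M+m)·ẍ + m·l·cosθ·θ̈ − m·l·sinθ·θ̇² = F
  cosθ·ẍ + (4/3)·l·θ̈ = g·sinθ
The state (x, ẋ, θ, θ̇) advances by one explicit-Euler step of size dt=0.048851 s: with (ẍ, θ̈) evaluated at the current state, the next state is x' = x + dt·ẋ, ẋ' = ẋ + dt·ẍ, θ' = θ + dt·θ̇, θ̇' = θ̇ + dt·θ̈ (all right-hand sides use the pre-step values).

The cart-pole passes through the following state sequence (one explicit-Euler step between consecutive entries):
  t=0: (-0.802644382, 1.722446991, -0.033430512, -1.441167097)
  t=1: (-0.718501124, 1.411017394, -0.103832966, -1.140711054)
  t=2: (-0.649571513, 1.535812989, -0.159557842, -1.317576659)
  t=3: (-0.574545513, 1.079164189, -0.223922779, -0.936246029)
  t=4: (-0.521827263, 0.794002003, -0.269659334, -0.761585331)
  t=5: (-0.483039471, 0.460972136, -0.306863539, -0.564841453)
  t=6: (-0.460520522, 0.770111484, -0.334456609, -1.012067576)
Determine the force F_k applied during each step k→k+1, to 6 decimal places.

F_0 = -8.443831 N
F_1 = 3.126259 N
F_2 = -12.680058 N
F_3 = -8.262460 N
F_4 = -9.718608 N
F_5 = 7.732478 N

step 0→1:
  ẍ = (ẋ'−ẋ)/dt = (1.411017394−1.722446991)/0.048851 = -6.375092
  θ̈ = (θ̇'−θ̇)/dt = (-1.140711054−-1.441167097)/0.048851 = 6.150458
  sinθ=-0.033424, cosθ=0.999441
  F = (M+m)·ẍ + m·l·cosθ·θ̈ − m·l·sinθ·θ̇² = -10.084419 + 1.622267 − -0.018321 = -8.443831
step 1→2:
  ẍ = (ẋ'−ẋ)/dt = (1.535812989−1.411017394)/0.048851 = 2.554617
  θ̈ = (θ̇'−θ̇)/dt = (-1.317576659−-1.140711054)/0.048851 = -3.620511
  sinθ=-0.103646, cosθ=0.994614
  F = (M+m)·ẍ + m·l·cosθ·θ̈ − m·l·sinθ·θ̇² = 4.041013 + -0.950347 − -0.035593 = 3.126259
step 2→3:
  ẍ = (ẋ'−ẋ)/dt = (1.079164189−1.535812989)/0.048851 = -9.347788
  θ̈ = (θ̇'−θ̇)/dt = (-0.936246029−-1.317576659)/0.048851 = 7.805994
  sinθ=-0.158882, cosθ=0.987298
  F = (M+m)·ẍ + m·l·cosθ·θ̈ − m·l·sinθ·θ̇² = -14.786771 + 2.033921 − -0.072792 = -12.680058
step 3→4:
  ẍ = (ẋ'−ẋ)/dt = (0.794002003−1.079164189)/0.048851 = -5.837387
  θ̈ = (θ̇'−θ̇)/dt = (-0.761585331−-0.936246029)/0.048851 = 3.575376
  sinθ=-0.222056, cosθ=0.975034
  F = (M+m)·ẍ + m·l·cosθ·θ̈ − m·l·sinθ·θ̇² = -9.233853 + 0.920024 − -0.051369 = -8.262460
step 4→5:
  ẍ = (ẋ'−ẋ)/dt = (0.460972136−0.794002003)/0.048851 = -6.817258
  θ̈ = (θ̇'−θ̇)/dt = (-0.564841453−-0.761585331)/0.048851 = 4.027428
  sinθ=-0.266403, cosθ=0.963862
  F = (M+m)·ẍ + m·l·cosθ·θ̈ − m·l·sinθ·θ̇² = -10.783859 + 1.024472 − -0.040779 = -9.718608
step 5→6:
  ẍ = (ẋ'−ẋ)/dt = (0.770111484−0.460972136)/0.048851 = 6.328209
  θ̈ = (θ̇'−θ̇)/dt = (-1.012067576−-0.564841453)/0.048851 = -9.154902
  sinθ=-0.302070, cosθ=0.953286
  F = (M+m)·ẍ + m·l·cosθ·θ̈ − m·l·sinθ·θ̇² = 10.010259 + -2.303215 − -0.025434 = 7.732478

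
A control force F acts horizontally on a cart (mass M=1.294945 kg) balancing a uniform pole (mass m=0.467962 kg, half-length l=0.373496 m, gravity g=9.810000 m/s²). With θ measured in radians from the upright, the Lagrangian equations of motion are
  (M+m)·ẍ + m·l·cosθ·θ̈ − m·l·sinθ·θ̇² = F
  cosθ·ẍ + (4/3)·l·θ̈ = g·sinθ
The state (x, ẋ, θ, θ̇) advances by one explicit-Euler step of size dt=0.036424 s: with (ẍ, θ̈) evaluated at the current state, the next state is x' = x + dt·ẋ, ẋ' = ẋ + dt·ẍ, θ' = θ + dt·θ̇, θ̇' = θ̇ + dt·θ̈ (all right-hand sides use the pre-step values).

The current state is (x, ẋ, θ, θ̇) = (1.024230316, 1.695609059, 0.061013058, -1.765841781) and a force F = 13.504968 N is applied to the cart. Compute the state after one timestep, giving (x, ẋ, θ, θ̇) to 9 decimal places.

sinθ=0.060975211, cosθ=0.998139281
temp = (F + m·l·θ̇²·sinθ)/(M+m) = (13.504968 + 0.033231767)/1.762907 = 7.679474735
θ̈ = (g·sinθ − cosθ·temp)/(l·(4/3 − m·cos²θ/(M+m))) = -17.702104414
ẍ = temp − m·l·θ̈·cosθ/(M+m) = 9.431269348
Euler: x'=1.024230316+0.036424·1.695609059=1.085991180, ẋ'=1.695609059+0.036424·9.431269348=2.039133614
       θ'=0.061013058+0.036424·-1.765841781=-0.003305963, θ̇'=-1.765841781+0.036424·-17.702104414=-2.410623232

(1.085991180, 2.039133614, -0.003305963, -2.410623232)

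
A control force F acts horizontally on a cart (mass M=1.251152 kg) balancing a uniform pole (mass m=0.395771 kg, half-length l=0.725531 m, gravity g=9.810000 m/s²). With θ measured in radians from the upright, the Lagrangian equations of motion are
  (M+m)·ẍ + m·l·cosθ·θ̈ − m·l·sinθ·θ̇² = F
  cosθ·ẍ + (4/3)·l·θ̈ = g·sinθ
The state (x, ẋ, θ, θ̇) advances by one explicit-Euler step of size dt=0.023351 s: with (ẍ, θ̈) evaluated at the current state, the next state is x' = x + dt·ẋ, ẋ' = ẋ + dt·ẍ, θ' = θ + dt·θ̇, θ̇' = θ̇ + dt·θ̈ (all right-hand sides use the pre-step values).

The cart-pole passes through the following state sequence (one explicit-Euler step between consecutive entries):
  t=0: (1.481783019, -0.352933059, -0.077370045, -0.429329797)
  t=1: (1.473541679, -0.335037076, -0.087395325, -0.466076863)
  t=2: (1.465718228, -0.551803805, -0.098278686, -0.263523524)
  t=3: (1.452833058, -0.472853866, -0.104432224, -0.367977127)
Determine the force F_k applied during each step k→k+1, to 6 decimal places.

F_0 = 0.815755 N
F_1 = -12.801634 N
F_2 = 4.291964 N

step 0→1:
  ẍ = (ẋ'−ẋ)/dt = (-0.335037076−-0.352933059)/0.023351 = 0.766390
  θ̈ = (θ̇'−θ̇)/dt = (-0.466076863−-0.429329797)/0.023351 = -1.573683
  sinθ=-0.077293, cosθ=0.997008
  F = (M+m)·ẍ + m·l·cosθ·θ̈ − m·l·sinθ·θ̇² = 1.262186 + -0.450522 − -0.004091 = 0.815755
step 1→2:
  ẍ = (ẋ'−ẋ)/dt = (-0.551803805−-0.335037076)/0.023351 = -9.282974
  θ̈ = (θ̇'−θ̇)/dt = (-0.263523524−-0.466076863)/0.023351 = 8.674290
  sinθ=-0.087284, cosθ=0.996183
  F = (M+m)·ẍ + m·l·cosθ·θ̈ − m·l·sinθ·θ̇² = -15.288344 + 2.481265 − -0.005444 = -12.801634
step 2→3:
  ẍ = (ẋ'−ẋ)/dt = (-0.472853866−-0.551803805)/0.023351 = 3.381009
  θ̈ = (θ̇'−θ̇)/dt = (-0.367977127−-0.263523524)/0.023351 = -4.473196
  sinθ=-0.098121, cosθ=0.995175
  F = (M+m)·ẍ + m·l·cosθ·θ̈ − m·l·sinθ·θ̇² = 5.568261 + -1.278254 − -0.001957 = 4.291964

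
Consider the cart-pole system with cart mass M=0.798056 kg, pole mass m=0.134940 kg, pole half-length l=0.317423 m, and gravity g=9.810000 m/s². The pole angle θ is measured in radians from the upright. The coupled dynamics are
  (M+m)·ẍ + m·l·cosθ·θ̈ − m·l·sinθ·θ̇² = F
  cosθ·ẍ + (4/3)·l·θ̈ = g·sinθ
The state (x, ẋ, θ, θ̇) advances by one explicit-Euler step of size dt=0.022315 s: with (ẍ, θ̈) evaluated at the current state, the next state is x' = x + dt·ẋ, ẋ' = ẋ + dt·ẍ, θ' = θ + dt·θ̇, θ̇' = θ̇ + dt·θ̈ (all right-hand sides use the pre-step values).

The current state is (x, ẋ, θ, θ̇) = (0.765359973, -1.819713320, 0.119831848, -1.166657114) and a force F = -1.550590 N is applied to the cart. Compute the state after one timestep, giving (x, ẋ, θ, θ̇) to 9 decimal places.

(0.724753070, -1.864208928, 0.093797895, -1.000444702)

sinθ=0.119545263, cosθ=0.992828752
temp = (F + m·l·θ̇²·sinθ)/(M+m) = (-1.550590 + 0.006969441)/0.932996 = -1.654477146
θ̈ = (g·sinθ − cosθ·temp)/(l·(4/3 − m·cos²θ/(M+m))) = 7.448461235
ẍ = temp − m·l·θ̈·cosθ/(M+m) = -1.993977493
Euler: x'=0.765359973+0.022315·-1.819713320=0.724753070, ẋ'=-1.819713320+0.022315·-1.993977493=-1.864208928
       θ'=0.119831848+0.022315·-1.166657114=0.093797895, θ̇'=-1.166657114+0.022315·7.448461235=-1.000444702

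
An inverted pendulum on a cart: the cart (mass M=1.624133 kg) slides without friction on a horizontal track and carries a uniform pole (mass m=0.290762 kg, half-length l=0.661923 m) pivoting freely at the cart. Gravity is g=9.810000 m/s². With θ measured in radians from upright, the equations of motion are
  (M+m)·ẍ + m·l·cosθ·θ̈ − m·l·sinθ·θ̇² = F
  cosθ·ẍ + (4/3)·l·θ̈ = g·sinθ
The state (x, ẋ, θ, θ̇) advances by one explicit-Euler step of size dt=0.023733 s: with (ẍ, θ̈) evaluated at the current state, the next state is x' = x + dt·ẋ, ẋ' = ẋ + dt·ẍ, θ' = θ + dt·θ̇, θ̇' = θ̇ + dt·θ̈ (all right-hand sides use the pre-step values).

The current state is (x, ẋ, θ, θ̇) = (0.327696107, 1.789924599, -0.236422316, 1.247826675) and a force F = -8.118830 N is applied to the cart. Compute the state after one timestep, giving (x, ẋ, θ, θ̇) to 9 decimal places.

(0.370176388, 1.682954671, -0.206807646, 1.303869745)

sinθ=-0.234225972, cosθ=0.972182181
temp = (F + m·l·θ̇²·sinθ)/(M+m) = (-8.118830 + -0.070192175)/1.914895 = -4.276486270
θ̈ = (g·sinθ − cosθ·temp)/(l·(4/3 − m·cos²θ/(M+m))) = 2.361398476
ẍ = temp − m·l·θ̈·cosθ/(M+m) = -4.507223189
Euler: x'=0.327696107+0.023733·1.789924599=0.370176388, ẋ'=1.789924599+0.023733·-4.507223189=1.682954671
       θ'=-0.236422316+0.023733·1.247826675=-0.206807646, θ̇'=1.247826675+0.023733·2.361398476=1.303869745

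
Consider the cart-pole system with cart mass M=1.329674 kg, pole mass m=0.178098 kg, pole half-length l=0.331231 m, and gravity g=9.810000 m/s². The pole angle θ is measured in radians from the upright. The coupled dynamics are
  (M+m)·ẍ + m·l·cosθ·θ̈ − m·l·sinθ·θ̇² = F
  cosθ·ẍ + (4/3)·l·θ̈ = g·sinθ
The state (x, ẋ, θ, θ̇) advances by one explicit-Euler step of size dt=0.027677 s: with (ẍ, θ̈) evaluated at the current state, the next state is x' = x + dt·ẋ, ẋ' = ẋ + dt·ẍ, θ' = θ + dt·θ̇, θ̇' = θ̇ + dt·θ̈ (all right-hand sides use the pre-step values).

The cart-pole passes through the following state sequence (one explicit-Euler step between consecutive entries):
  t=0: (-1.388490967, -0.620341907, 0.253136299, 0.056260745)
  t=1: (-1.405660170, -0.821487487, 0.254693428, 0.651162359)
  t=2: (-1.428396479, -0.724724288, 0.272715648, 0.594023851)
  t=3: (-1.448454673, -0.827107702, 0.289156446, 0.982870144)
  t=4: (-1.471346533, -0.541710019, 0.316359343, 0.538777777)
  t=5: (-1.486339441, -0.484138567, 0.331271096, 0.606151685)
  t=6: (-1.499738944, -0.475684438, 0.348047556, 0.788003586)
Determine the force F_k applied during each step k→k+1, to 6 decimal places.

F_0 = -9.730360 N
F_1 = 5.147251 N
F_2 = -4.785024 N
F_3 = 14.624229 N
F_4 = 3.267494 N
F_5 = 0.820040 N

step 0→1:
  ẍ = (ẋ'−ẋ)/dt = (-0.821487487−-0.620341907)/0.027677 = -7.267608
  θ̈ = (θ̇'−θ̇)/dt = (0.651162359−0.056260745)/0.027677 = 21.494440
  sinθ=0.250442, cosθ=0.968132
  F = (M+m)·ẍ + m·l·cosθ·θ̈ − m·l·sinθ·θ̇² = -10.957895 + 1.227582 − 0.000047 = -9.730360
step 1→2:
  ẍ = (ẋ'−ẋ)/dt = (-0.724724288−-0.821487487)/0.027677 = 3.496159
  θ̈ = (θ̇'−θ̇)/dt = (0.594023851−0.651162359)/0.027677 = -2.064476
  sinθ=0.251949, cosθ=0.967741
  F = (M+m)·ẍ + m·l·cosθ·θ̈ − m·l·sinθ·θ̇² = 5.271411 + -0.117858 − 0.006302 = 5.147251
step 2→3:
  ẍ = (ẋ'−ẋ)/dt = (-0.827107702−-0.724724288)/0.027677 = -3.699224
  θ̈ = (θ̇'−θ̇)/dt = (0.982870144−0.594023851)/0.027677 = 14.049438
  sinθ=0.269348, cosθ=0.963043
  F = (M+m)·ẍ + m·l·cosθ·θ̈ − m·l·sinθ·θ̇² = -5.577586 + 0.798169 − 0.005607 = -4.785024
step 3→4:
  ẍ = (ẋ'−ẋ)/dt = (-0.541710019−-0.827107702)/0.027677 = 10.311728
  θ̈ = (θ̇'−θ̇)/dt = (0.538777777−0.982870144)/0.027677 = -16.045538
  sinθ=0.285144, cosθ=0.958485
  F = (M+m)·ẍ + m·l·cosθ·θ̈ − m·l·sinθ·θ̇² = 15.547734 + -0.907255 − 0.016250 = 14.624229
step 4→5:
  ẍ = (ẋ'−ẋ)/dt = (-0.484138567−-0.541710019)/0.027677 = 2.080119
  θ̈ = (θ̇'−θ̇)/dt = (0.606151685−0.538777777)/0.027677 = 2.434292
  sinθ=0.311109, cosθ=0.950374
  F = (M+m)·ẍ + m·l·cosθ·θ̈ − m·l·sinθ·θ̇² = 3.136345 + 0.136476 − 0.005327 = 3.267494
step 5→6:
  ẍ = (ẋ'−ẋ)/dt = (-0.475684438−-0.484138567)/0.027677 = 0.305457
  θ̈ = (θ̇'−θ̇)/dt = (0.788003586−0.606151685)/0.027677 = 6.570506
  sinθ=0.325245, cosθ=0.945630
  F = (M+m)·ẍ + m·l·cosθ·θ̈ − m·l·sinθ·θ̇² = 0.460559 + 0.366530 − 0.007050 = 0.820040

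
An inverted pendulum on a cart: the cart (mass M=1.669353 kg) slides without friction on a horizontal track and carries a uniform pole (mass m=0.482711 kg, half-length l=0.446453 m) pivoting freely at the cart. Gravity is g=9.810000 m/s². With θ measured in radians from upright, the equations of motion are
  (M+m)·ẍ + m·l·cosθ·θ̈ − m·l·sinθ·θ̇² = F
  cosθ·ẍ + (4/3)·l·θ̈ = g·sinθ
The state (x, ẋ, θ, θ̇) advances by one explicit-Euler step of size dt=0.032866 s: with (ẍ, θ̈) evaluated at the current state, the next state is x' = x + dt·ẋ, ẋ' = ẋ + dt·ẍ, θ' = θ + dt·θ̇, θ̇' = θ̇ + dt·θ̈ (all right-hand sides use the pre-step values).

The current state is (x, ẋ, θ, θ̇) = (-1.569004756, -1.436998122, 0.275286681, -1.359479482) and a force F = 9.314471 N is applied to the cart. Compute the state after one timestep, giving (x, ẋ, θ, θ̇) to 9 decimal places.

(-1.616233136, -1.283345108, 0.230606028, -1.460656448)

sinθ=0.271822835, cosθ=0.962347311
temp = (F + m·l·θ̇²·sinθ)/(M+m) = (9.314471 + 0.108266524)/2.152064 = 4.378465289
θ̈ = (g·sinθ − cosθ·temp)/(l·(4/3 − m·cos²θ/(M+m))) = -3.078469122
ẍ = temp − m·l·θ̈·cosθ/(M+m) = 4.675135812
Euler: x'=-1.569004756+0.032866·-1.436998122=-1.616233136, ẋ'=-1.436998122+0.032866·4.675135812=-1.283345108
       θ'=0.275286681+0.032866·-1.359479482=0.230606028, θ̇'=-1.359479482+0.032866·-3.078469122=-1.460656448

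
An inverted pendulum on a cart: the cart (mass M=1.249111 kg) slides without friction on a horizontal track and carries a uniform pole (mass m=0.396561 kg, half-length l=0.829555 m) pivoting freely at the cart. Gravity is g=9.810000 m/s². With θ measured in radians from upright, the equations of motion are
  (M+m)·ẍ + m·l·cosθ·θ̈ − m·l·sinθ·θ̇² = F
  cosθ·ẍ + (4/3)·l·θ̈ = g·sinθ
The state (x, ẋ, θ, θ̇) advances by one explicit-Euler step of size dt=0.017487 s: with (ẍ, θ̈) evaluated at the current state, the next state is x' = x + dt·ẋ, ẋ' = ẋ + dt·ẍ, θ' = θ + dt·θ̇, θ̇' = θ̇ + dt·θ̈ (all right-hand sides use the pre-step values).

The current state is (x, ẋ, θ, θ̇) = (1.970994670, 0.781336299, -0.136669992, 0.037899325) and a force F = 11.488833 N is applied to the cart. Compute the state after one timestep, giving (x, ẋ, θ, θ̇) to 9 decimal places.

(1.984657898, 0.934826478, -0.136007247, -0.120708045)

sinθ=-0.136244920, cosθ=0.990675185
temp = (F + m·l·θ̇²·sinθ)/(M+m) = (11.488833 + -0.000064378)/1.645672 = 6.981201978
θ̈ = (g·sinθ − cosθ·temp)/(l·(4/3 − m·cos²θ/(M+m))) = -9.070016036
ẍ = temp − m·l·θ̈·cosθ/(M+m) = 8.777387725
Euler: x'=1.970994670+0.017487·0.781336299=1.984657898, ẋ'=0.781336299+0.017487·8.777387725=0.934826478
       θ'=-0.136669992+0.017487·0.037899325=-0.136007247, θ̇'=0.037899325+0.017487·-9.070016036=-0.120708045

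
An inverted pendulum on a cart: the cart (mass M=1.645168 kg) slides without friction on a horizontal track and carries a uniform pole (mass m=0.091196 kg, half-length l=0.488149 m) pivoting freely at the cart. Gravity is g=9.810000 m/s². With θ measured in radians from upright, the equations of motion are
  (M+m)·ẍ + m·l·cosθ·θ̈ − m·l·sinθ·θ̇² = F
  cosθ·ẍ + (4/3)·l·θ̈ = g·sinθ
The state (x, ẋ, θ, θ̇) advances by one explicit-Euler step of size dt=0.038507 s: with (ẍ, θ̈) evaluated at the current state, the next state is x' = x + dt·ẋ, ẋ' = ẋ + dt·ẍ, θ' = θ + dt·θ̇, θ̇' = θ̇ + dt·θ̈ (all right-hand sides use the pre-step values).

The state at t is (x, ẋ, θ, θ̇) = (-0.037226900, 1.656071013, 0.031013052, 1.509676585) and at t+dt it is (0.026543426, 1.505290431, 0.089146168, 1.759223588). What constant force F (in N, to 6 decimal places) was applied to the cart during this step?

ẍ = (ẋ'−ẋ)/dt = (1.505290431−1.656071013)/0.038507 = -3.915667
θ̈ = (θ̇'−θ̇)/dt = (1.759223588−1.509676585)/0.038507 = 6.480562
sinθ=0.031008, cosθ=0.999519
F = (M+m)·ẍ + m·l·cosθ·θ̈ − m·l·sinθ·θ̇² = -6.799023 + 0.288358 − 0.003146 = -6.513811

F = -6.513811 N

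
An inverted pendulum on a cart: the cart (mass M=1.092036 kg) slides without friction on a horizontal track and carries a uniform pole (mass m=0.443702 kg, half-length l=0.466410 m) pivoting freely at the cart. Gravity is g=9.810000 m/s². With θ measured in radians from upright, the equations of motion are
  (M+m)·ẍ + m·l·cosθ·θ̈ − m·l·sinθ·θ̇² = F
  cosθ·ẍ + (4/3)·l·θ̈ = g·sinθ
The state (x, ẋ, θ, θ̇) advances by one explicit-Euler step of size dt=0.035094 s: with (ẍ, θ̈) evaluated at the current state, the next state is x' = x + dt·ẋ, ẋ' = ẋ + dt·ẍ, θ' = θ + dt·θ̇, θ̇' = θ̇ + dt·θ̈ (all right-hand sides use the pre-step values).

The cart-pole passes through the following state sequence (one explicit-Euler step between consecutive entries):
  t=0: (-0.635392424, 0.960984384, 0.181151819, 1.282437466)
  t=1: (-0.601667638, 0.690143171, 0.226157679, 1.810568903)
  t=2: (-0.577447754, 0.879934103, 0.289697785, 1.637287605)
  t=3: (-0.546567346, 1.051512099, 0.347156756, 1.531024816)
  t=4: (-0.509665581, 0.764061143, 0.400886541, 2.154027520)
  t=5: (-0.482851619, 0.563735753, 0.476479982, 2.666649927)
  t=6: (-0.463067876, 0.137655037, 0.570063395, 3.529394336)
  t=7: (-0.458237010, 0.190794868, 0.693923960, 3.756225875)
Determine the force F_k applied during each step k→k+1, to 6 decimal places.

step 0→1:
  ẍ = (ẋ'−ẋ)/dt = (0.690143171−0.960984384)/0.035094 = -7.717593
  θ̈ = (θ̇'−θ̇)/dt = (1.810568903−1.282437466)/0.035094 = 15.049052
  sinθ=0.180163, cosθ=0.983637
  F = (M+m)·ẍ + m·l·cosθ·θ̈ − m·l·sinθ·θ̇² = -11.852201 + 3.063396 − 0.061319 = -8.850124
step 1→2:
  ẍ = (ẋ'−ẋ)/dt = (0.879934103−0.690143171)/0.035094 = 5.408073
  θ̈ = (θ̇'−θ̇)/dt = (1.637287605−1.810568903)/0.035094 = -4.937633
  sinθ=0.224235, cosθ=0.974535
  F = (M+m)·ẍ + m·l·cosθ·θ̈ − m·l·sinθ·θ̇² = 8.305384 + -0.995808 − 0.152122 = 7.157454
step 2→3:
  ẍ = (ẋ'−ẋ)/dt = (1.051512099−0.879934103)/0.035094 = 4.889098
  θ̈ = (θ̇'−θ̇)/dt = (1.531024816−1.637287605)/0.035094 = -3.027948
  sinθ=0.285663, cosθ=0.958330
  F = (M+m)·ẍ + m·l·cosθ·θ̈ − m·l·sinθ·θ̇² = 7.508373 + -0.600514 − 0.158476 = 6.749384
step 3→4:
  ẍ = (ẋ'−ẋ)/dt = (0.764061143−1.051512099)/0.035094 = -8.190886
  θ̈ = (θ̇'−θ̇)/dt = (2.154027520−1.531024816)/0.035094 = 17.752399
  sinθ=0.340226, cosθ=0.940344
  F = (M+m)·ẍ + m·l·cosθ·θ̈ − m·l·sinθ·θ̇² = -12.579055 + 3.454642 − 0.165041 = -9.289454
step 4→5:
  ẍ = (ẋ'−ẋ)/dt = (0.563735753−0.764061143)/0.035094 = -5.708252
  θ̈ = (θ̇'−θ̇)/dt = (2.666649927−2.154027520)/0.035094 = 14.607124
  sinθ=0.390235, cosθ=0.920715
  F = (M+m)·ẍ + m·l·cosθ·θ̈ − m·l·sinθ·θ̇² = -8.766379 + 2.783232 − 0.374703 = -6.357851
step 5→6:
  ẍ = (ẋ'−ẋ)/dt = (0.137655037−0.563735753)/0.035094 = -12.141127
  θ̈ = (θ̇'−θ̇)/dt = (3.529394336−2.666649927)/0.035094 = 24.583815
  sinθ=0.458654, cosθ=0.888615
  F = (M+m)·ẍ + m·l·cosθ·θ̈ − m·l·sinθ·θ̇² = -18.645590 + 4.520871 − 0.674958 = -14.799677
step 6→7:
  ẍ = (ẋ'−ẋ)/dt = (0.190794868−0.137655037)/0.035094 = 1.514214
  θ̈ = (θ̇'−θ̇)/dt = (3.756225875−3.529394336)/0.035094 = 6.463542
  sinθ=0.539685, cosθ=0.841867
  F = (M+m)·ẍ + m·l·cosθ·θ̈ − m·l·sinθ·θ̇² = 2.325436 + 1.126090 − 1.391234 = 2.060292

F_0 = -8.850124 N
F_1 = 7.157454 N
F_2 = 6.749384 N
F_3 = -9.289454 N
F_4 = -6.357851 N
F_5 = -14.799677 N
F_6 = 2.060292 N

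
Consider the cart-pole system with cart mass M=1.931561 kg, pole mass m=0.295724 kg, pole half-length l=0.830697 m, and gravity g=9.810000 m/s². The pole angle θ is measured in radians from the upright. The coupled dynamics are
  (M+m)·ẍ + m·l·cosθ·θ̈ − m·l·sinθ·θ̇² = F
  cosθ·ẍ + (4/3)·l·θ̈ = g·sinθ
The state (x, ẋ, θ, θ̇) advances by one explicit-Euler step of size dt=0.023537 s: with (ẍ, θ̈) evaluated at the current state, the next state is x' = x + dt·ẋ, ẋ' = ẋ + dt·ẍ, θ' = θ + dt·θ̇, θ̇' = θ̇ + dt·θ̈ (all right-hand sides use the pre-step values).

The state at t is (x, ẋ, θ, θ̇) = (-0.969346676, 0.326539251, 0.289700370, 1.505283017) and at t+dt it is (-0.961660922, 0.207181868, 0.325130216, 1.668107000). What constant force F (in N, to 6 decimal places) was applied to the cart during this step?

F = -9.825102 N

ẍ = (ẋ'−ẋ)/dt = (0.207181868−0.326539251)/0.023537 = -5.071053
θ̈ = (θ̇'−θ̇)/dt = (1.668107000−1.505283017)/0.023537 = 6.917788
sinθ=0.285665, cosθ=0.958330
F = (M+m)·ẍ + m·l·cosθ·θ̈ − m·l·sinθ·θ̇² = -11.294681 + 1.628588 − 0.159009 = -9.825102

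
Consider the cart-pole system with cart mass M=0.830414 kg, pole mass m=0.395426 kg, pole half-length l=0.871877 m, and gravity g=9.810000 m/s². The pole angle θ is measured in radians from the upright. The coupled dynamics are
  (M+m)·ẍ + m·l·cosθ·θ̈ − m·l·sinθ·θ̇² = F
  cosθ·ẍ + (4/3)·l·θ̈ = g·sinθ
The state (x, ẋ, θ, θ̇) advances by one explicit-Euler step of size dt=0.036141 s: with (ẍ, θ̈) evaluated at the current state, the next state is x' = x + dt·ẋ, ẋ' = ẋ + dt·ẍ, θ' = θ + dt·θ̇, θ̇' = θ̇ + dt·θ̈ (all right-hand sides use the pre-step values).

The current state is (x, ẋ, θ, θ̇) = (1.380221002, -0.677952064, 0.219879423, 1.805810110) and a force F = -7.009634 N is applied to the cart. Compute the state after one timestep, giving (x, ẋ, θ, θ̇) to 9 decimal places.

(1.355719136, -0.960822977, 0.285143206, 2.109801288)

sinθ=0.218111951, cosθ=0.975923756
temp = (F + m·l·θ̇²·sinθ)/(M+m) = (-7.009634 + 0.245213324)/1.225840 = -5.518192159
θ̈ = (g·sinθ − cosθ·temp)/(l·(4/3 − m·cos²θ/(M+m))) = 8.411255313
ẍ = temp − m·l·θ̈·cosθ/(M+m) = -7.826870132
Euler: x'=1.380221002+0.036141·-0.677952064=1.355719136, ẋ'=-0.677952064+0.036141·-7.826870132=-0.960822977
       θ'=0.219879423+0.036141·1.805810110=0.285143206, θ̇'=1.805810110+0.036141·8.411255313=2.109801288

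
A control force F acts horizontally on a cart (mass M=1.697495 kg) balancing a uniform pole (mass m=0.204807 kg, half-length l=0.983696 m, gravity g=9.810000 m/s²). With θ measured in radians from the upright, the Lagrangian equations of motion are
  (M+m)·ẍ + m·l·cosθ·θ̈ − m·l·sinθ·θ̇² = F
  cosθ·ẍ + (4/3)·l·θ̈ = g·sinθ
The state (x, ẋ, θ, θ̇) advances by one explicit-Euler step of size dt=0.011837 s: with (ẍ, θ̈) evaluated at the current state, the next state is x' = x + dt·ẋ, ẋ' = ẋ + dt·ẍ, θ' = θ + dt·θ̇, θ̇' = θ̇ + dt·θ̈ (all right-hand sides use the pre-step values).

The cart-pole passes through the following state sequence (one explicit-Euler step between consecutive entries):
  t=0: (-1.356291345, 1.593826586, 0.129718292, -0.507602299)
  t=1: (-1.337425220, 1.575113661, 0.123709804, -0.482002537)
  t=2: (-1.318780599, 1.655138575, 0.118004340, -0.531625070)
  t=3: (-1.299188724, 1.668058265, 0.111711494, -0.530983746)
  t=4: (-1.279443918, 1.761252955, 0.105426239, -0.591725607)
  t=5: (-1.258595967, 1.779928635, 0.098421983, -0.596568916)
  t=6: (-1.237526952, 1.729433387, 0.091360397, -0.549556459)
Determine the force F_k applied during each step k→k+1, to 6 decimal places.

F_0 = -2.581982 N
F_1 = 12.016748 N
F_2 = 2.080435 N
F_3 = 13.943418 N
F_4 = 2.911934 N
F_5 = -7.325754 N

step 0→1:
  ẍ = (ẋ'−ẋ)/dt = (1.575113661−1.593826586)/0.011837 = -1.580884
  θ̈ = (θ̇'−θ̇)/dt = (-0.482002537−-0.507602299)/0.011837 = 2.162690
  sinθ=0.129355, cosθ=0.991598
  F = (M+m)·ẍ + m·l·cosθ·θ̈ − m·l·sinθ·θ̇² = -3.007319 + 0.432052 − 0.006715 = -2.581982
step 1→2:
  ẍ = (ẋ'−ẋ)/dt = (1.655138575−1.575113661)/0.011837 = 6.760574
  θ̈ = (θ̇'−θ̇)/dt = (-0.531625070−-0.482002537)/0.011837 = -4.192155
  sinθ=0.123395, cosθ=0.992358
  F = (M+m)·ẍ + m·l·cosθ·θ̈ − m·l·sinθ·θ̇² = 12.860653 + -0.838130 − 0.005776 = 12.016748
step 2→3:
  ẍ = (ẋ'−ẋ)/dt = (1.668058265−1.655138575)/0.011837 = 1.091467
  θ̈ = (θ̇'−θ̇)/dt = (-0.530983746−-0.531625070)/0.011837 = 0.054180
  sinθ=0.117731, cosθ=0.993046
  F = (M+m)·ẍ + m·l·cosθ·θ̈ − m·l·sinθ·θ̇² = 2.076299 + 0.010840 − 0.006704 = 2.080435
step 3→4:
  ẍ = (ẋ'−ẋ)/dt = (1.761252955−1.668058265)/0.011837 = 7.873168
  θ̈ = (θ̇'−θ̇)/dt = (-0.591725607−-0.530983746)/0.011837 = -5.131525
  sinθ=0.111479, cosθ=0.993767
  F = (M+m)·ẍ + m·l·cosθ·θ̈ − m·l·sinθ·θ̇² = 14.977143 + -1.027393 − 0.006332 = 13.943418
step 4→5:
  ẍ = (ẋ'−ẋ)/dt = (1.779928635−1.761252955)/0.011837 = 1.577738
  θ̈ = (θ̇'−θ̇)/dt = (-0.596568916−-0.591725607)/0.011837 = -0.409167
  sinθ=0.105231, cosθ=0.994448
  F = (M+m)·ẍ + m·l·cosθ·θ̈ − m·l·sinθ·θ̇² = 3.001333 + -0.081976 − 0.007423 = 2.911934
step 5→6:
  ẍ = (ẋ'−ẋ)/dt = (1.729433387−1.779928635)/0.011837 = -4.265882
  θ̈ = (θ̇'−θ̇)/dt = (-0.549556459−-0.596568916)/0.011837 = 3.971653
  sinθ=0.098263, cosθ=0.995160
  F = (M+m)·ẍ + m·l·cosθ·θ̈ − m·l·sinθ·θ̇² = -8.114996 + 0.796288 − 0.007046 = -7.325754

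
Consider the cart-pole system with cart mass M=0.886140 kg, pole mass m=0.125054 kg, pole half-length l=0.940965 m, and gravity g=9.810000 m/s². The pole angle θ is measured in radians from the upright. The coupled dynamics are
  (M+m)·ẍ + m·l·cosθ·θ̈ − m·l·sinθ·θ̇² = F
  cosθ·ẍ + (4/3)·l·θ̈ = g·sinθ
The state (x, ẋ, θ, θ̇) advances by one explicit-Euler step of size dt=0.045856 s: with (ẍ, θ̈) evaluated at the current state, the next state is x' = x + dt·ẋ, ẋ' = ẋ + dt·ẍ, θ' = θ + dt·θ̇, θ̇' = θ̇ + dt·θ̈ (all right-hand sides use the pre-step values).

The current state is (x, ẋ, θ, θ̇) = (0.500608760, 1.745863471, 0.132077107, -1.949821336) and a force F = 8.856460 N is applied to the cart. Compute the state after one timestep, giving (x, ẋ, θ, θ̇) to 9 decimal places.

sinθ=0.131693442, cosθ=0.991290491
temp = (F + m·l·θ̇²·sinθ)/(M+m) = (8.856460 + 0.058914859)/1.011194 = 8.816680933
θ̈ = (g·sinθ − cosθ·temp)/(l·(4/3 − m·cos²θ/(M+m))) = -6.531771631
ẍ = temp − m·l·θ̈·cosθ/(M+m) = 9.570155340
Euler: x'=0.500608760+0.045856·1.745863471=0.580667075, ẋ'=1.745863471+0.045856·9.570155340=2.184712514
       θ'=0.132077107+0.045856·-1.949821336=0.042666100, θ̇'=-1.949821336+0.045856·-6.531771631=-2.249342256

(0.580667075, 2.184712514, 0.042666100, -2.249342256)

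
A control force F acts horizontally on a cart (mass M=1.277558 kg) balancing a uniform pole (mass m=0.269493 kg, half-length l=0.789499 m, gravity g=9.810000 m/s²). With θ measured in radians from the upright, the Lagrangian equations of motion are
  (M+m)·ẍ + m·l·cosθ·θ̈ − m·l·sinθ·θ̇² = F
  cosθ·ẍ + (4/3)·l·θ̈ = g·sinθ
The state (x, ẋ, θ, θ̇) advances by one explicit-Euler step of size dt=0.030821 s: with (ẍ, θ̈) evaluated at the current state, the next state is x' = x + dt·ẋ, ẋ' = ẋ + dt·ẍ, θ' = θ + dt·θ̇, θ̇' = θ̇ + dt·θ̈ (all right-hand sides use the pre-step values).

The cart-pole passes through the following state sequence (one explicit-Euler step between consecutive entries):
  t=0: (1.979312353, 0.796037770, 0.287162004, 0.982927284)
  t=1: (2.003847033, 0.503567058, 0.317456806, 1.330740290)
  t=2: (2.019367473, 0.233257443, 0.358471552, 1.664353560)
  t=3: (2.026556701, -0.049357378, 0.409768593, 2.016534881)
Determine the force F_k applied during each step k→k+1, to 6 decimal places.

F_0 = -12.435988 N
F_1 = -11.497790 N
F_2 = -12.115897 N

step 0→1:
  ẍ = (ẋ'−ẋ)/dt = (0.503567058−0.796037770)/0.030821 = -9.489332
  θ̈ = (θ̇'−θ̇)/dt = (1.330740290−0.982927284)/0.030821 = 11.284936
  sinθ=0.283232, cosθ=0.959052
  F = (M+m)·ẍ + m·l·cosθ·θ̈ − m·l·sinθ·θ̇² = -14.680481 + 2.302715 − 0.058222 = -12.435988
step 1→2:
  ẍ = (ẋ'−ẋ)/dt = (0.233257443−0.503567058)/0.030821 = -8.770306
  θ̈ = (θ̇'−θ̇)/dt = (1.664353560−1.330740290)/0.030821 = 10.824220
  sinθ=0.312151, cosθ=0.950032
  F = (M+m)·ẍ + m·l·cosθ·θ̈ − m·l·sinθ·θ̇² = -13.568111 + 2.187933 − 0.117612 = -11.497790
step 2→3:
  ẍ = (ẋ'−ẋ)/dt = (-0.049357378−0.233257443)/0.030821 = -9.169554
  θ̈ = (θ̇'−θ̇)/dt = (2.016534881−1.664353560)/0.030821 = 11.426668
  sinθ=0.350843, cosθ=0.936434
  F = (M+m)·ẍ + m·l·cosθ·θ̈ − m·l·sinθ·θ̇² = -14.185768 + 2.276648 − 0.206778 = -12.115897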